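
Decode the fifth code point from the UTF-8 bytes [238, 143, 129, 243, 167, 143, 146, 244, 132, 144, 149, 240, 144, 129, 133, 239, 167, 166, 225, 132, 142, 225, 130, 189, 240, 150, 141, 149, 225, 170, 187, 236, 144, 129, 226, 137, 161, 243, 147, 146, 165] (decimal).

U+F9E6

Offset 0: leading byte 0xEE = 11101110 → 3-byte char #1 = EE 8F 81.
Offset 3: leading byte 0xF3 = 11110011 → 4-byte char #2 = F3 A7 8F 92.
Offset 7: leading byte 0xF4 = 11110100 → 4-byte char #3 = F4 84 90 95.
Offset 11: leading byte 0xF0 = 11110000 → 4-byte char #4 = F0 90 81 85.
Offset 15: leading byte 0xEF = 11101111 → 3-byte char #5 = EF A7 A6.
Leading byte 0xEF = 11101111 matches 1110xxxx → 3-byte sequence.
Byte 1: 0xEF = 11101111, payload 1111 (4 bits).
Byte 2: 0xA7 = 10100111 (10xxxxxx ✓), payload 100111.
Byte 3: 0xA6 = 10100110 (10xxxxxx ✓), payload 100110.
Concatenate: 1111100111100110 = 0xF9E6 (16 bits → U+F9E6).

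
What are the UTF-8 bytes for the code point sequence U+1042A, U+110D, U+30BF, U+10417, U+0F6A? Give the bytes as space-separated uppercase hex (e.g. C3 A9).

F0 90 90 AA E1 84 8D E3 82 BF F0 90 90 97 E0 BD AA

U+1042A: 4-byte form → F0 90 90 AA.
U+110D: 3-byte form → E1 84 8D.
U+30BF: 3-byte form → E3 82 BF.
U+10417: 4-byte form → F0 90 90 97.
U+0F6A: 3-byte form → E0 BD AA.
Concatenated (17 bytes): F0 90 90 AA E1 84 8D E3 82 BF F0 90 90 97 E0 BD AA.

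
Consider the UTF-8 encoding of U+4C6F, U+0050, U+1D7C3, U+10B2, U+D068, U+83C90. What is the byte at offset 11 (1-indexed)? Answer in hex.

1-indexed offset 11 is 0-indexed offset 10.
U+4C6F → 3-byte form E4 B1 AF at offsets 0–2.
U+0050 → 1-byte form 50 at offsets 3–3.
U+1D7C3 → 4-byte form F0 9D 9F 83 at offsets 4–7.
U+10B2 → 3-byte form E1 82 B2 at offsets 8–10.
Offset 10 falls in char 4's range; it's byte 3 of E1 82 B2 = 0xB2.

0xB2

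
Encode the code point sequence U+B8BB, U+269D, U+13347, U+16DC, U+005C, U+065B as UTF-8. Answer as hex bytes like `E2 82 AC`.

EB A2 BB E2 9A 9D F0 93 8D 87 E1 9B 9C 5C D9 9B

U+B8BB: 3-byte form → EB A2 BB.
U+269D: 3-byte form → E2 9A 9D.
U+13347: 4-byte form → F0 93 8D 87.
U+16DC: 3-byte form → E1 9B 9C.
U+005C: 1-byte form → 5C.
U+065B: 2-byte form → D9 9B.
Concatenated (16 bytes): EB A2 BB E2 9A 9D F0 93 8D 87 E1 9B 9C 5C D9 9B.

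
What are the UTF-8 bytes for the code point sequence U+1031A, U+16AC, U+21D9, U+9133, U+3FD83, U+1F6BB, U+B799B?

U+1031A: 4-byte form → F0 90 8C 9A.
U+16AC: 3-byte form → E1 9A AC.
U+21D9: 3-byte form → E2 87 99.
U+9133: 3-byte form → E9 84 B3.
U+3FD83: 4-byte form → F0 BF B6 83.
U+1F6BB: 4-byte form → F0 9F 9A BB.
U+B799B: 4-byte form → F2 B7 A6 9B.
Concatenated (25 bytes): F0 90 8C 9A E1 9A AC E2 87 99 E9 84 B3 F0 BF B6 83 F0 9F 9A BB F2 B7 A6 9B.

F0 90 8C 9A E1 9A AC E2 87 99 E9 84 B3 F0 BF B6 83 F0 9F 9A BB F2 B7 A6 9B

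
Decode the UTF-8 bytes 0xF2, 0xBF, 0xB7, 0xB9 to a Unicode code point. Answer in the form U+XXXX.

Leading byte 0xF2 = 11110010 matches 11110xxx → 4-byte sequence.
Byte 1: 0xF2 = 11110010, payload 010 (3 bits).
Byte 2: 0xBF = 10111111 (10xxxxxx ✓), payload 111111.
Byte 3: 0xB7 = 10110111 (10xxxxxx ✓), payload 110111.
Byte 4: 0xB9 = 10111001 (10xxxxxx ✓), payload 111001.
Concatenate: 010111111110111111001 = 0xBFDF9 (21 bits → U+BFDF9).

U+BFDF9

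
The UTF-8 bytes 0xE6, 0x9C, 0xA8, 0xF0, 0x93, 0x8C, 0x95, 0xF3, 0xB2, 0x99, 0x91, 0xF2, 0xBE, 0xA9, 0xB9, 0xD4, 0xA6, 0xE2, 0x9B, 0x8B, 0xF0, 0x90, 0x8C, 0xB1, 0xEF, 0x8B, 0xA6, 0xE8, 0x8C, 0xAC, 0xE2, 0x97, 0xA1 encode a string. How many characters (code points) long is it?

10

Byte at offset 0: 0xE6 = 11100110 → 3-byte char (#1). Advance 3.
Byte at offset 3: 0xF0 = 11110000 → 4-byte char (#2). Advance 4.
Byte at offset 7: 0xF3 = 11110011 → 4-byte char (#3). Advance 4.
Byte at offset 11: 0xF2 = 11110010 → 4-byte char (#4). Advance 4.
Byte at offset 15: 0xD4 = 11010100 → 2-byte char (#5). Advance 2.
Byte at offset 17: 0xE2 = 11100010 → 3-byte char (#6). Advance 3.
Byte at offset 20: 0xF0 = 11110000 → 4-byte char (#7). Advance 4.
Byte at offset 24: 0xEF = 11101111 → 3-byte char (#8). Advance 3.
Byte at offset 27: 0xE8 = 11101000 → 3-byte char (#9). Advance 3.
Byte at offset 30: 0xE2 = 11100010 → 3-byte char (#10). Advance 3.
Reached end at offset 33 after 10 code points.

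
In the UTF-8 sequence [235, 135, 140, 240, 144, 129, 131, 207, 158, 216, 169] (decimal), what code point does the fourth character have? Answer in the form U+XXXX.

U+0629

Offset 0: leading byte 0xEB = 11101011 → 3-byte char #1 = EB 87 8C.
Offset 3: leading byte 0xF0 = 11110000 → 4-byte char #2 = F0 90 81 83.
Offset 7: leading byte 0xCF = 11001111 → 2-byte char #3 = CF 9E.
Offset 9: leading byte 0xD8 = 11011000 → 2-byte char #4 = D8 A9.
Leading byte 0xD8 = 11011000 matches 110xxxxx → 2-byte sequence.
Byte 1: 0xD8 = 11011000, payload 11000 (5 bits).
Byte 2: 0xA9 = 10101001 (10xxxxxx ✓), payload 101001.
Concatenate: 11000101001 = 0x629 (11 bits → U+0629).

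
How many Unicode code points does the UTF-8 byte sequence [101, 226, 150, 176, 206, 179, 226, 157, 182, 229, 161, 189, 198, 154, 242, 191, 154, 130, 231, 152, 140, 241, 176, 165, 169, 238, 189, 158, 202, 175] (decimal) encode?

11

Byte at offset 0: 0x65 = 01100101 → 1-byte char (#1). Advance 1.
Byte at offset 1: 0xE2 = 11100010 → 3-byte char (#2). Advance 3.
Byte at offset 4: 0xCE = 11001110 → 2-byte char (#3). Advance 2.
Byte at offset 6: 0xE2 = 11100010 → 3-byte char (#4). Advance 3.
Byte at offset 9: 0xE5 = 11100101 → 3-byte char (#5). Advance 3.
Byte at offset 12: 0xC6 = 11000110 → 2-byte char (#6). Advance 2.
Byte at offset 14: 0xF2 = 11110010 → 4-byte char (#7). Advance 4.
Byte at offset 18: 0xE7 = 11100111 → 3-byte char (#8). Advance 3.
Byte at offset 21: 0xF1 = 11110001 → 4-byte char (#9). Advance 4.
Byte at offset 25: 0xEE = 11101110 → 3-byte char (#10). Advance 3.
Byte at offset 28: 0xCA = 11001010 → 2-byte char (#11). Advance 2.
Reached end at offset 30 after 11 code points.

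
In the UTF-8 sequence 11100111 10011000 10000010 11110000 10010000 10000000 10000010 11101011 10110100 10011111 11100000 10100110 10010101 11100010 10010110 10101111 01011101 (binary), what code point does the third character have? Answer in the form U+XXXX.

U+BD1F

Offset 0: leading byte 0xE7 = 11100111 → 3-byte char #1 = E7 98 82.
Offset 3: leading byte 0xF0 = 11110000 → 4-byte char #2 = F0 90 80 82.
Offset 7: leading byte 0xEB = 11101011 → 3-byte char #3 = EB B4 9F.
Leading byte 0xEB = 11101011 matches 1110xxxx → 3-byte sequence.
Byte 1: 0xEB = 11101011, payload 1011 (4 bits).
Byte 2: 0xB4 = 10110100 (10xxxxxx ✓), payload 110100.
Byte 3: 0x9F = 10011111 (10xxxxxx ✓), payload 011111.
Concatenate: 1011110100011111 = 0xBD1F (16 bits → U+BD1F).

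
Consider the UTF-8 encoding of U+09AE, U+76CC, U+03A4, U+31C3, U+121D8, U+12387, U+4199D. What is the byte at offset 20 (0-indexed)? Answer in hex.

0x81

U+09AE → 3-byte form E0 A6 AE at offsets 0–2.
U+76CC → 3-byte form E7 9B 8C at offsets 3–5.
U+03A4 → 2-byte form CE A4 at offsets 6–7.
U+31C3 → 3-byte form E3 87 83 at offsets 8–10.
U+121D8 → 4-byte form F0 92 87 98 at offsets 11–14.
U+12387 → 4-byte form F0 92 8E 87 at offsets 15–18.
U+4199D → 4-byte form F1 81 A6 9D at offsets 19–22.
Offset 20 falls in char 7's range; it's byte 2 of F1 81 A6 9D = 0x81.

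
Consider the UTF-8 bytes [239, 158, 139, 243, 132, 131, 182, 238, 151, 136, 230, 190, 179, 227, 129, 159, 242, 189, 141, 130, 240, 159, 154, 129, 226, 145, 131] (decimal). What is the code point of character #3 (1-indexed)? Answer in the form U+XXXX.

U+E5C8

Offset 0: leading byte 0xEF = 11101111 → 3-byte char #1 = EF 9E 8B.
Offset 3: leading byte 0xF3 = 11110011 → 4-byte char #2 = F3 84 83 B6.
Offset 7: leading byte 0xEE = 11101110 → 3-byte char #3 = EE 97 88.
Leading byte 0xEE = 11101110 matches 1110xxxx → 3-byte sequence.
Byte 1: 0xEE = 11101110, payload 1110 (4 bits).
Byte 2: 0x97 = 10010111 (10xxxxxx ✓), payload 010111.
Byte 3: 0x88 = 10001000 (10xxxxxx ✓), payload 001000.
Concatenate: 1110010111001000 = 0xE5C8 (16 bits → U+E5C8).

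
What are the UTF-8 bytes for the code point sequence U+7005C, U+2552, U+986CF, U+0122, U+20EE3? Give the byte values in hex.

F1 B0 81 9C E2 95 92 F2 98 9B 8F C4 A2 F0 A0 BB A3

U+7005C: 4-byte form → F1 B0 81 9C.
U+2552: 3-byte form → E2 95 92.
U+986CF: 4-byte form → F2 98 9B 8F.
U+0122: 2-byte form → C4 A2.
U+20EE3: 4-byte form → F0 A0 BB A3.
Concatenated (17 bytes): F1 B0 81 9C E2 95 92 F2 98 9B 8F C4 A2 F0 A0 BB A3.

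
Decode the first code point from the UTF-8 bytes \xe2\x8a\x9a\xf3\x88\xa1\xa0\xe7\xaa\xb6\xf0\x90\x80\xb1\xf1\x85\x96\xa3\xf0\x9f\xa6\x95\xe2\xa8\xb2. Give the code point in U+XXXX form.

U+229A

Offset 0: leading byte 0xE2 = 11100010 → 3-byte char #1 = E2 8A 9A.
Leading byte 0xE2 = 11100010 matches 1110xxxx → 3-byte sequence.
Byte 1: 0xE2 = 11100010, payload 0010 (4 bits).
Byte 2: 0x8A = 10001010 (10xxxxxx ✓), payload 001010.
Byte 3: 0x9A = 10011010 (10xxxxxx ✓), payload 011010.
Concatenate: 0010001010011010 = 0x229A (16 bits → U+229A).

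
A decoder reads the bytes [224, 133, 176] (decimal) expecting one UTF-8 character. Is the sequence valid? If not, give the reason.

invalid (overlong encoding)

Leading byte 0xE0 = 11100000 → 3-byte form.
Continuation bytes all match 10xxxxxx. Payload decodes to 0x170.
But 0x170 < 0x800, the minimum for a 3-byte sequence — this is an overlong encoding.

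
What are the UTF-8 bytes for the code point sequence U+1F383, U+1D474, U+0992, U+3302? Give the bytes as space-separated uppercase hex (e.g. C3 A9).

U+1F383: 4-byte form → F0 9F 8E 83.
U+1D474: 4-byte form → F0 9D 91 B4.
U+0992: 3-byte form → E0 A6 92.
U+3302: 3-byte form → E3 8C 82.
Concatenated (14 bytes): F0 9F 8E 83 F0 9D 91 B4 E0 A6 92 E3 8C 82.

F0 9F 8E 83 F0 9D 91 B4 E0 A6 92 E3 8C 82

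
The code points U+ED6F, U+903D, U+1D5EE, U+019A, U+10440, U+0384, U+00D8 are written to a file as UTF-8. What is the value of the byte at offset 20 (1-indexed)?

0x98

1-indexed offset 20 is 0-indexed offset 19.
U+ED6F → 3-byte form EE B5 AF at offsets 0–2.
U+903D → 3-byte form E9 80 BD at offsets 3–5.
U+1D5EE → 4-byte form F0 9D 97 AE at offsets 6–9.
U+019A → 2-byte form C6 9A at offsets 10–11.
U+10440 → 4-byte form F0 90 91 80 at offsets 12–15.
U+0384 → 2-byte form CE 84 at offsets 16–17.
U+00D8 → 2-byte form C3 98 at offsets 18–19.
Offset 19 falls in char 7's range; it's byte 2 of C3 98 = 0x98.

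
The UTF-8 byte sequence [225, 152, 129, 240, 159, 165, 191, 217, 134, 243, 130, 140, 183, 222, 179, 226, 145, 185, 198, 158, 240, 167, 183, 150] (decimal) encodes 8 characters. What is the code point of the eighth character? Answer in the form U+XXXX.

U+27DD6

Offset 0: leading byte 0xE1 = 11100001 → 3-byte char #1 = E1 98 81.
Offset 3: leading byte 0xF0 = 11110000 → 4-byte char #2 = F0 9F A5 BF.
Offset 7: leading byte 0xD9 = 11011001 → 2-byte char #3 = D9 86.
Offset 9: leading byte 0xF3 = 11110011 → 4-byte char #4 = F3 82 8C B7.
Offset 13: leading byte 0xDE = 11011110 → 2-byte char #5 = DE B3.
Offset 15: leading byte 0xE2 = 11100010 → 3-byte char #6 = E2 91 B9.
Offset 18: leading byte 0xC6 = 11000110 → 2-byte char #7 = C6 9E.
Offset 20: leading byte 0xF0 = 11110000 → 4-byte char #8 = F0 A7 B7 96.
Leading byte 0xF0 = 11110000 matches 11110xxx → 4-byte sequence.
Byte 1: 0xF0 = 11110000, payload 000 (3 bits).
Byte 2: 0xA7 = 10100111 (10xxxxxx ✓), payload 100111.
Byte 3: 0xB7 = 10110111 (10xxxxxx ✓), payload 110111.
Byte 4: 0x96 = 10010110 (10xxxxxx ✓), payload 010110.
Concatenate: 000100111110111010110 = 0x27DD6 (21 bits → U+27DD6).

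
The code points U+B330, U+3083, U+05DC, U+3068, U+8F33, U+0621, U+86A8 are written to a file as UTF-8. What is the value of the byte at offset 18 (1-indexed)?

1-indexed offset 18 is 0-indexed offset 17.
U+B330 → 3-byte form EB 8C B0 at offsets 0–2.
U+3083 → 3-byte form E3 82 83 at offsets 3–5.
U+05DC → 2-byte form D7 9C at offsets 6–7.
U+3068 → 3-byte form E3 81 A8 at offsets 8–10.
U+8F33 → 3-byte form E8 BC B3 at offsets 11–13.
U+0621 → 2-byte form D8 A1 at offsets 14–15.
U+86A8 → 3-byte form E8 9A A8 at offsets 16–18.
Offset 17 falls in char 7's range; it's byte 2 of E8 9A A8 = 0x9A.

0x9A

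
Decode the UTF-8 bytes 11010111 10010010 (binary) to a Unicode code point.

U+05D2

Leading byte 0xD7 = 11010111 matches 110xxxxx → 2-byte sequence.
Byte 1: 0xD7 = 11010111, payload 10111 (5 bits).
Byte 2: 0x92 = 10010010 (10xxxxxx ✓), payload 010010.
Concatenate: 10111010010 = 0x5D2 (11 bits → U+05D2).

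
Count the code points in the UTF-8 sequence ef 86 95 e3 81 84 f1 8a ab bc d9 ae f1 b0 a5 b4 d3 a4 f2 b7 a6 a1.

Byte at offset 0: 0xEF = 11101111 → 3-byte char (#1). Advance 3.
Byte at offset 3: 0xE3 = 11100011 → 3-byte char (#2). Advance 3.
Byte at offset 6: 0xF1 = 11110001 → 4-byte char (#3). Advance 4.
Byte at offset 10: 0xD9 = 11011001 → 2-byte char (#4). Advance 2.
Byte at offset 12: 0xF1 = 11110001 → 4-byte char (#5). Advance 4.
Byte at offset 16: 0xD3 = 11010011 → 2-byte char (#6). Advance 2.
Byte at offset 18: 0xF2 = 11110010 → 4-byte char (#7). Advance 4.
Reached end at offset 22 after 7 code points.

7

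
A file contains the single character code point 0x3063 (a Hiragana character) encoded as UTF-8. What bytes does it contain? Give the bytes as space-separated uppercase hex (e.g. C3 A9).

E3 81 A3

U+3063 = 0x3063 = 12387 decimal. In range U+0800–U+FFFF → 3-byte form: 1110xxxx 10xxxxxx 10xxxxxx.
Binary (16 bits): 0011000001100011.
Split 4+6+6: 0011 | 000001 | 100011.
Byte 1: 11100011 = 0xE3.
Byte 2: 10000001 = 0x81.
Byte 3: 10100011 = 0xA3.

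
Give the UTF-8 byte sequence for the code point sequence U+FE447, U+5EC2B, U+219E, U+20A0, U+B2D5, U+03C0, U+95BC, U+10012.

U+FE447: 4-byte form → F3 BE 91 87.
U+5EC2B: 4-byte form → F1 9E B0 AB.
U+219E: 3-byte form → E2 86 9E.
U+20A0: 3-byte form → E2 82 A0.
U+B2D5: 3-byte form → EB 8B 95.
U+03C0: 2-byte form → CF 80.
U+95BC: 3-byte form → E9 96 BC.
U+10012: 4-byte form → F0 90 80 92.
Concatenated (26 bytes): F3 BE 91 87 F1 9E B0 AB E2 86 9E E2 82 A0 EB 8B 95 CF 80 E9 96 BC F0 90 80 92.

F3 BE 91 87 F1 9E B0 AB E2 86 9E E2 82 A0 EB 8B 95 CF 80 E9 96 BC F0 90 80 92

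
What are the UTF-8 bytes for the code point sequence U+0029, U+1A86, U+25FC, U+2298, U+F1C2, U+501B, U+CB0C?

U+0029: 1-byte form → 29.
U+1A86: 3-byte form → E1 AA 86.
U+25FC: 3-byte form → E2 97 BC.
U+2298: 3-byte form → E2 8A 98.
U+F1C2: 3-byte form → EF 87 82.
U+501B: 3-byte form → E5 80 9B.
U+CB0C: 3-byte form → EC AC 8C.
Concatenated (19 bytes): 29 E1 AA 86 E2 97 BC E2 8A 98 EF 87 82 E5 80 9B EC AC 8C.

29 E1 AA 86 E2 97 BC E2 8A 98 EF 87 82 E5 80 9B EC AC 8C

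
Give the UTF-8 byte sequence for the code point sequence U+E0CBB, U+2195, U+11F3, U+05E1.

F3 A0 B2 BB E2 86 95 E1 87 B3 D7 A1

U+E0CBB: 4-byte form → F3 A0 B2 BB.
U+2195: 3-byte form → E2 86 95.
U+11F3: 3-byte form → E1 87 B3.
U+05E1: 2-byte form → D7 A1.
Concatenated (12 bytes): F3 A0 B2 BB E2 86 95 E1 87 B3 D7 A1.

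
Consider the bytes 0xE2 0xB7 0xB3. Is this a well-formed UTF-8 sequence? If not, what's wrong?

valid

Leading byte 0xE2 = 11100010 → 3-byte form.
Continuation bytes 0xB7=10110111, 0xB3=10110011 all match 10xxxxxx.
Decoded value 0x2DF3 is ≥ 0x800 (shortest form) and not a surrogate.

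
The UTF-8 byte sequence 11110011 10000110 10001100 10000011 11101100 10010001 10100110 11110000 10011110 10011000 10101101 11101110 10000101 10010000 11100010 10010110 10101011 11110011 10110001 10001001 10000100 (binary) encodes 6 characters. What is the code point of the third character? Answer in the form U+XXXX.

U+1E62D

Offset 0: leading byte 0xF3 = 11110011 → 4-byte char #1 = F3 86 8C 83.
Offset 4: leading byte 0xEC = 11101100 → 3-byte char #2 = EC 91 A6.
Offset 7: leading byte 0xF0 = 11110000 → 4-byte char #3 = F0 9E 98 AD.
Leading byte 0xF0 = 11110000 matches 11110xxx → 4-byte sequence.
Byte 1: 0xF0 = 11110000, payload 000 (3 bits).
Byte 2: 0x9E = 10011110 (10xxxxxx ✓), payload 011110.
Byte 3: 0x98 = 10011000 (10xxxxxx ✓), payload 011000.
Byte 4: 0xAD = 10101101 (10xxxxxx ✓), payload 101101.
Concatenate: 000011110011000101101 = 0x1E62D (21 bits → U+1E62D).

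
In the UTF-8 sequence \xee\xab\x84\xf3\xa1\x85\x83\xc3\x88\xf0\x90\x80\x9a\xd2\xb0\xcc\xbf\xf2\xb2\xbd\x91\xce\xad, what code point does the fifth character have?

U+04B0

Offset 0: leading byte 0xEE = 11101110 → 3-byte char #1 = EE AB 84.
Offset 3: leading byte 0xF3 = 11110011 → 4-byte char #2 = F3 A1 85 83.
Offset 7: leading byte 0xC3 = 11000011 → 2-byte char #3 = C3 88.
Offset 9: leading byte 0xF0 = 11110000 → 4-byte char #4 = F0 90 80 9A.
Offset 13: leading byte 0xD2 = 11010010 → 2-byte char #5 = D2 B0.
Leading byte 0xD2 = 11010010 matches 110xxxxx → 2-byte sequence.
Byte 1: 0xD2 = 11010010, payload 10010 (5 bits).
Byte 2: 0xB0 = 10110000 (10xxxxxx ✓), payload 110000.
Concatenate: 10010110000 = 0x4B0 (11 bits → U+04B0).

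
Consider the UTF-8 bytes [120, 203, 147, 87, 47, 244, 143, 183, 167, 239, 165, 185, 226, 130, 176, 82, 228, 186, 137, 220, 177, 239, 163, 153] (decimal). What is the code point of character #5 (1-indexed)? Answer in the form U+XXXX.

Offset 0: leading byte 0x78 = 01111000 → 1-byte char #1 = 78.
Offset 1: leading byte 0xCB = 11001011 → 2-byte char #2 = CB 93.
Offset 3: leading byte 0x57 = 01010111 → 1-byte char #3 = 57.
Offset 4: leading byte 0x2F = 00101111 → 1-byte char #4 = 2F.
Offset 5: leading byte 0xF4 = 11110100 → 4-byte char #5 = F4 8F B7 A7.
Leading byte 0xF4 = 11110100 matches 11110xxx → 4-byte sequence.
Byte 1: 0xF4 = 11110100, payload 100 (3 bits).
Byte 2: 0x8F = 10001111 (10xxxxxx ✓), payload 001111.
Byte 3: 0xB7 = 10110111 (10xxxxxx ✓), payload 110111.
Byte 4: 0xA7 = 10100111 (10xxxxxx ✓), payload 100111.
Concatenate: 100001111110111100111 = 0x10FDE7 (21 bits → U+10FDE7).

U+10FDE7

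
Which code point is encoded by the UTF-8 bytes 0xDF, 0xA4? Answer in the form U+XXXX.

U+07E4

Leading byte 0xDF = 11011111 matches 110xxxxx → 2-byte sequence.
Byte 1: 0xDF = 11011111, payload 11111 (5 bits).
Byte 2: 0xA4 = 10100100 (10xxxxxx ✓), payload 100100.
Concatenate: 11111100100 = 0x7E4 (11 bits → U+07E4).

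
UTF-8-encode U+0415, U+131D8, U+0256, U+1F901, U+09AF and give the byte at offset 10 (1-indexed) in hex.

0x9F

1-indexed offset 10 is 0-indexed offset 9.
U+0415 → 2-byte form D0 95 at offsets 0–1.
U+131D8 → 4-byte form F0 93 87 98 at offsets 2–5.
U+0256 → 2-byte form C9 96 at offsets 6–7.
U+1F901 → 4-byte form F0 9F A4 81 at offsets 8–11.
Offset 9 falls in char 4's range; it's byte 2 of F0 9F A4 81 = 0x9F.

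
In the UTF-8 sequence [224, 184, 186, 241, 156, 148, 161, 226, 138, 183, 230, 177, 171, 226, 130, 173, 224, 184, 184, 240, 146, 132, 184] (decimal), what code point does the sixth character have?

U+0E38

Offset 0: leading byte 0xE0 = 11100000 → 3-byte char #1 = E0 B8 BA.
Offset 3: leading byte 0xF1 = 11110001 → 4-byte char #2 = F1 9C 94 A1.
Offset 7: leading byte 0xE2 = 11100010 → 3-byte char #3 = E2 8A B7.
Offset 10: leading byte 0xE6 = 11100110 → 3-byte char #4 = E6 B1 AB.
Offset 13: leading byte 0xE2 = 11100010 → 3-byte char #5 = E2 82 AD.
Offset 16: leading byte 0xE0 = 11100000 → 3-byte char #6 = E0 B8 B8.
Leading byte 0xE0 = 11100000 matches 1110xxxx → 3-byte sequence.
Byte 1: 0xE0 = 11100000, payload 0000 (4 bits).
Byte 2: 0xB8 = 10111000 (10xxxxxx ✓), payload 111000.
Byte 3: 0xB8 = 10111000 (10xxxxxx ✓), payload 111000.
Concatenate: 0000111000111000 = 0xE38 (16 bits → U+0E38).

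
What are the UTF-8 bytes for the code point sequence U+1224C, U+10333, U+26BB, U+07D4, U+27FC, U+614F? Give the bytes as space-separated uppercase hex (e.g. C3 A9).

U+1224C: 4-byte form → F0 92 89 8C.
U+10333: 4-byte form → F0 90 8C B3.
U+26BB: 3-byte form → E2 9A BB.
U+07D4: 2-byte form → DF 94.
U+27FC: 3-byte form → E2 9F BC.
U+614F: 3-byte form → E6 85 8F.
Concatenated (19 bytes): F0 92 89 8C F0 90 8C B3 E2 9A BB DF 94 E2 9F BC E6 85 8F.

F0 92 89 8C F0 90 8C B3 E2 9A BB DF 94 E2 9F BC E6 85 8F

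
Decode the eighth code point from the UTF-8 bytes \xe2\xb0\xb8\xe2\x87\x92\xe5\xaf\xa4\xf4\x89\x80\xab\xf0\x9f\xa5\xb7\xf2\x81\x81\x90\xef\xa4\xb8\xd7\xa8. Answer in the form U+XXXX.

Offset 0: leading byte 0xE2 = 11100010 → 3-byte char #1 = E2 B0 B8.
Offset 3: leading byte 0xE2 = 11100010 → 3-byte char #2 = E2 87 92.
Offset 6: leading byte 0xE5 = 11100101 → 3-byte char #3 = E5 AF A4.
Offset 9: leading byte 0xF4 = 11110100 → 4-byte char #4 = F4 89 80 AB.
Offset 13: leading byte 0xF0 = 11110000 → 4-byte char #5 = F0 9F A5 B7.
Offset 17: leading byte 0xF2 = 11110010 → 4-byte char #6 = F2 81 81 90.
Offset 21: leading byte 0xEF = 11101111 → 3-byte char #7 = EF A4 B8.
Offset 24: leading byte 0xD7 = 11010111 → 2-byte char #8 = D7 A8.
Leading byte 0xD7 = 11010111 matches 110xxxxx → 2-byte sequence.
Byte 1: 0xD7 = 11010111, payload 10111 (5 bits).
Byte 2: 0xA8 = 10101000 (10xxxxxx ✓), payload 101000.
Concatenate: 10111101000 = 0x5E8 (11 bits → U+05E8).

U+05E8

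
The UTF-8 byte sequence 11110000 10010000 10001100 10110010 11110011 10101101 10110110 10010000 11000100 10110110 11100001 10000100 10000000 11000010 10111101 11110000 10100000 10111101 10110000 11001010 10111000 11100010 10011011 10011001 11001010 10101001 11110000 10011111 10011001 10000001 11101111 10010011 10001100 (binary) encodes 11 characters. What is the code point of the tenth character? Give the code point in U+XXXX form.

Offset 0: leading byte 0xF0 = 11110000 → 4-byte char #1 = F0 90 8C B2.
Offset 4: leading byte 0xF3 = 11110011 → 4-byte char #2 = F3 AD B6 90.
Offset 8: leading byte 0xC4 = 11000100 → 2-byte char #3 = C4 B6.
Offset 10: leading byte 0xE1 = 11100001 → 3-byte char #4 = E1 84 80.
Offset 13: leading byte 0xC2 = 11000010 → 2-byte char #5 = C2 BD.
Offset 15: leading byte 0xF0 = 11110000 → 4-byte char #6 = F0 A0 BD B0.
Offset 19: leading byte 0xCA = 11001010 → 2-byte char #7 = CA B8.
Offset 21: leading byte 0xE2 = 11100010 → 3-byte char #8 = E2 9B 99.
Offset 24: leading byte 0xCA = 11001010 → 2-byte char #9 = CA A9.
Offset 26: leading byte 0xF0 = 11110000 → 4-byte char #10 = F0 9F 99 81.
Leading byte 0xF0 = 11110000 matches 11110xxx → 4-byte sequence.
Byte 1: 0xF0 = 11110000, payload 000 (3 bits).
Byte 2: 0x9F = 10011111 (10xxxxxx ✓), payload 011111.
Byte 3: 0x99 = 10011001 (10xxxxxx ✓), payload 011001.
Byte 4: 0x81 = 10000001 (10xxxxxx ✓), payload 000001.
Concatenate: 000011111011001000001 = 0x1F641 (21 bits → U+1F641).

U+1F641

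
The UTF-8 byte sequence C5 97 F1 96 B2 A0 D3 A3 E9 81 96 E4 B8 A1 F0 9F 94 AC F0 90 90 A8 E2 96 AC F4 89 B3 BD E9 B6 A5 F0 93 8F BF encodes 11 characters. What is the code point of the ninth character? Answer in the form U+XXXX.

Offset 0: leading byte 0xC5 = 11000101 → 2-byte char #1 = C5 97.
Offset 2: leading byte 0xF1 = 11110001 → 4-byte char #2 = F1 96 B2 A0.
Offset 6: leading byte 0xD3 = 11010011 → 2-byte char #3 = D3 A3.
Offset 8: leading byte 0xE9 = 11101001 → 3-byte char #4 = E9 81 96.
Offset 11: leading byte 0xE4 = 11100100 → 3-byte char #5 = E4 B8 A1.
Offset 14: leading byte 0xF0 = 11110000 → 4-byte char #6 = F0 9F 94 AC.
Offset 18: leading byte 0xF0 = 11110000 → 4-byte char #7 = F0 90 90 A8.
Offset 22: leading byte 0xE2 = 11100010 → 3-byte char #8 = E2 96 AC.
Offset 25: leading byte 0xF4 = 11110100 → 4-byte char #9 = F4 89 B3 BD.
Leading byte 0xF4 = 11110100 matches 11110xxx → 4-byte sequence.
Byte 1: 0xF4 = 11110100, payload 100 (3 bits).
Byte 2: 0x89 = 10001001 (10xxxxxx ✓), payload 001001.
Byte 3: 0xB3 = 10110011 (10xxxxxx ✓), payload 110011.
Byte 4: 0xBD = 10111101 (10xxxxxx ✓), payload 111101.
Concatenate: 100001001110011111101 = 0x109CFD (21 bits → U+109CFD).

U+109CFD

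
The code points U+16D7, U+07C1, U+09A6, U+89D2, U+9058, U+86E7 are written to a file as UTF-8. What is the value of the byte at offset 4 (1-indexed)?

0xDF

1-indexed offset 4 is 0-indexed offset 3.
U+16D7 → 3-byte form E1 9B 97 at offsets 0–2.
U+07C1 → 2-byte form DF 81 at offsets 3–4.
Offset 3 falls in char 2's range; it's byte 1 of DF 81 = 0xDF.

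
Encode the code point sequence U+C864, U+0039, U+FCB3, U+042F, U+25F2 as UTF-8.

EC A1 A4 39 EF B2 B3 D0 AF E2 97 B2

U+C864: 3-byte form → EC A1 A4.
U+0039: 1-byte form → 39.
U+FCB3: 3-byte form → EF B2 B3.
U+042F: 2-byte form → D0 AF.
U+25F2: 3-byte form → E2 97 B2.
Concatenated (12 bytes): EC A1 A4 39 EF B2 B3 D0 AF E2 97 B2.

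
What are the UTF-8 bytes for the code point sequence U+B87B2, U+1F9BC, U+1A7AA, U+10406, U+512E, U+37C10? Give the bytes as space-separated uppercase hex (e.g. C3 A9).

F2 B8 9E B2 F0 9F A6 BC F0 9A 9E AA F0 90 90 86 E5 84 AE F0 B7 B0 90

U+B87B2: 4-byte form → F2 B8 9E B2.
U+1F9BC: 4-byte form → F0 9F A6 BC.
U+1A7AA: 4-byte form → F0 9A 9E AA.
U+10406: 4-byte form → F0 90 90 86.
U+512E: 3-byte form → E5 84 AE.
U+37C10: 4-byte form → F0 B7 B0 90.
Concatenated (23 bytes): F2 B8 9E B2 F0 9F A6 BC F0 9A 9E AA F0 90 90 86 E5 84 AE F0 B7 B0 90.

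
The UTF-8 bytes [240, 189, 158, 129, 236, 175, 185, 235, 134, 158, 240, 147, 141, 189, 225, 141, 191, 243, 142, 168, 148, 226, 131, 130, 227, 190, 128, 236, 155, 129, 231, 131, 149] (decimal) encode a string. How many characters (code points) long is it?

Byte at offset 0: 0xF0 = 11110000 → 4-byte char (#1). Advance 4.
Byte at offset 4: 0xEC = 11101100 → 3-byte char (#2). Advance 3.
Byte at offset 7: 0xEB = 11101011 → 3-byte char (#3). Advance 3.
Byte at offset 10: 0xF0 = 11110000 → 4-byte char (#4). Advance 4.
Byte at offset 14: 0xE1 = 11100001 → 3-byte char (#5). Advance 3.
Byte at offset 17: 0xF3 = 11110011 → 4-byte char (#6). Advance 4.
Byte at offset 21: 0xE2 = 11100010 → 3-byte char (#7). Advance 3.
Byte at offset 24: 0xE3 = 11100011 → 3-byte char (#8). Advance 3.
Byte at offset 27: 0xEC = 11101100 → 3-byte char (#9). Advance 3.
Byte at offset 30: 0xE7 = 11100111 → 3-byte char (#10). Advance 3.
Reached end at offset 33 after 10 code points.

10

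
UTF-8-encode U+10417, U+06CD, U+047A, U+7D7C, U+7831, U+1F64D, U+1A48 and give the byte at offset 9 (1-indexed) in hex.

0xE7

1-indexed offset 9 is 0-indexed offset 8.
U+10417 → 4-byte form F0 90 90 97 at offsets 0–3.
U+06CD → 2-byte form DB 8D at offsets 4–5.
U+047A → 2-byte form D1 BA at offsets 6–7.
U+7D7C → 3-byte form E7 B5 BC at offsets 8–10.
Offset 8 falls in char 4's range; it's byte 1 of E7 B5 BC = 0xE7.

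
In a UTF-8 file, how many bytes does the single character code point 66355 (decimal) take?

4

U+10333 = 0x10333. UTF-8 uses 1 byte below 0x80, 2 below 0x800, 3 below 0x10000, 4 up to 0x10FFFF. 0x10333 is in U+10000–U+10FFFF → 4 bytes.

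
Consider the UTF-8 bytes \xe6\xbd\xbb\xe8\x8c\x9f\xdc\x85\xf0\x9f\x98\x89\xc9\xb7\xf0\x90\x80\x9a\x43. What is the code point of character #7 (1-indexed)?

U+0043

Offset 0: leading byte 0xE6 = 11100110 → 3-byte char #1 = E6 BD BB.
Offset 3: leading byte 0xE8 = 11101000 → 3-byte char #2 = E8 8C 9F.
Offset 6: leading byte 0xDC = 11011100 → 2-byte char #3 = DC 85.
Offset 8: leading byte 0xF0 = 11110000 → 4-byte char #4 = F0 9F 98 89.
Offset 12: leading byte 0xC9 = 11001001 → 2-byte char #5 = C9 B7.
Offset 14: leading byte 0xF0 = 11110000 → 4-byte char #6 = F0 90 80 9A.
Offset 18: leading byte 0x43 = 01000011 → 1-byte char #7 = 43.
Leading byte 0x43 = 01000011 matches 0xxxxxxx → 1-byte sequence.
Byte 1: 0x43 = 01000011, payload 1000011 (7 bits).
Concatenate: 1000011 = 0x43 (7 bits → U+0043).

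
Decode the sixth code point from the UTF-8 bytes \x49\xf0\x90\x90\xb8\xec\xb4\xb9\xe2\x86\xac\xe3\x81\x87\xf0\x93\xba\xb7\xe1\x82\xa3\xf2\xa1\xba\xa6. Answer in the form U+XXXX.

Offset 0: leading byte 0x49 = 01001001 → 1-byte char #1 = 49.
Offset 1: leading byte 0xF0 = 11110000 → 4-byte char #2 = F0 90 90 B8.
Offset 5: leading byte 0xEC = 11101100 → 3-byte char #3 = EC B4 B9.
Offset 8: leading byte 0xE2 = 11100010 → 3-byte char #4 = E2 86 AC.
Offset 11: leading byte 0xE3 = 11100011 → 3-byte char #5 = E3 81 87.
Offset 14: leading byte 0xF0 = 11110000 → 4-byte char #6 = F0 93 BA B7.
Leading byte 0xF0 = 11110000 matches 11110xxx → 4-byte sequence.
Byte 1: 0xF0 = 11110000, payload 000 (3 bits).
Byte 2: 0x93 = 10010011 (10xxxxxx ✓), payload 010011.
Byte 3: 0xBA = 10111010 (10xxxxxx ✓), payload 111010.
Byte 4: 0xB7 = 10110111 (10xxxxxx ✓), payload 110111.
Concatenate: 000010011111010110111 = 0x13EB7 (21 bits → U+13EB7).

U+13EB7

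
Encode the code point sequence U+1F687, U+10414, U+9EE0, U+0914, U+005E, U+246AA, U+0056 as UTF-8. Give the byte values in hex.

F0 9F 9A 87 F0 90 90 94 E9 BB A0 E0 A4 94 5E F0 A4 9A AA 56

U+1F687: 4-byte form → F0 9F 9A 87.
U+10414: 4-byte form → F0 90 90 94.
U+9EE0: 3-byte form → E9 BB A0.
U+0914: 3-byte form → E0 A4 94.
U+005E: 1-byte form → 5E.
U+246AA: 4-byte form → F0 A4 9A AA.
U+0056: 1-byte form → 56.
Concatenated (20 bytes): F0 9F 9A 87 F0 90 90 94 E9 BB A0 E0 A4 94 5E F0 A4 9A AA 56.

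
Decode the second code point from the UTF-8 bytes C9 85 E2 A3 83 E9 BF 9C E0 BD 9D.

Offset 0: leading byte 0xC9 = 11001001 → 2-byte char #1 = C9 85.
Offset 2: leading byte 0xE2 = 11100010 → 3-byte char #2 = E2 A3 83.
Leading byte 0xE2 = 11100010 matches 1110xxxx → 3-byte sequence.
Byte 1: 0xE2 = 11100010, payload 0010 (4 bits).
Byte 2: 0xA3 = 10100011 (10xxxxxx ✓), payload 100011.
Byte 3: 0x83 = 10000011 (10xxxxxx ✓), payload 000011.
Concatenate: 0010100011000011 = 0x28C3 (16 bits → U+28C3).

U+28C3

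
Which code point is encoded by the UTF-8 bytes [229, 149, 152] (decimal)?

U+5558

Leading byte 0xE5 = 11100101 matches 1110xxxx → 3-byte sequence.
Byte 1: 0xE5 = 11100101, payload 0101 (4 bits).
Byte 2: 0x95 = 10010101 (10xxxxxx ✓), payload 010101.
Byte 3: 0x98 = 10011000 (10xxxxxx ✓), payload 011000.
Concatenate: 0101010101011000 = 0x5558 (16 bits → U+5558).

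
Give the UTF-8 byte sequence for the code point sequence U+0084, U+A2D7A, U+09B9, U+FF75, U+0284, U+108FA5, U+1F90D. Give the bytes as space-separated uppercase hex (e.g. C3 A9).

C2 84 F2 A2 B5 BA E0 A6 B9 EF BD B5 CA 84 F4 88 BE A5 F0 9F A4 8D

U+0084: 2-byte form → C2 84.
U+A2D7A: 4-byte form → F2 A2 B5 BA.
U+09B9: 3-byte form → E0 A6 B9.
U+FF75: 3-byte form → EF BD B5.
U+0284: 2-byte form → CA 84.
U+108FA5: 4-byte form → F4 88 BE A5.
U+1F90D: 4-byte form → F0 9F A4 8D.
Concatenated (22 bytes): C2 84 F2 A2 B5 BA E0 A6 B9 EF BD B5 CA 84 F4 88 BE A5 F0 9F A4 8D.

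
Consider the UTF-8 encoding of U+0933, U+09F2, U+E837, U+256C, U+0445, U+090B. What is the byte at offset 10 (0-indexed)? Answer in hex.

U+0933 → 3-byte form E0 A4 B3 at offsets 0–2.
U+09F2 → 3-byte form E0 A7 B2 at offsets 3–5.
U+E837 → 3-byte form EE A0 B7 at offsets 6–8.
U+256C → 3-byte form E2 95 AC at offsets 9–11.
Offset 10 falls in char 4's range; it's byte 2 of E2 95 AC = 0x95.

0x95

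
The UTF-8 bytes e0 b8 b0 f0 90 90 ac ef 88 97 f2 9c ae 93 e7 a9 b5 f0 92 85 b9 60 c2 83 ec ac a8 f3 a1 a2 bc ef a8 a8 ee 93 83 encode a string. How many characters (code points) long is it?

Byte at offset 0: 0xE0 = 11100000 → 3-byte char (#1). Advance 3.
Byte at offset 3: 0xF0 = 11110000 → 4-byte char (#2). Advance 4.
Byte at offset 7: 0xEF = 11101111 → 3-byte char (#3). Advance 3.
Byte at offset 10: 0xF2 = 11110010 → 4-byte char (#4). Advance 4.
Byte at offset 14: 0xE7 = 11100111 → 3-byte char (#5). Advance 3.
Byte at offset 17: 0xF0 = 11110000 → 4-byte char (#6). Advance 4.
Byte at offset 21: 0x60 = 01100000 → 1-byte char (#7). Advance 1.
Byte at offset 22: 0xC2 = 11000010 → 2-byte char (#8). Advance 2.
Byte at offset 24: 0xEC = 11101100 → 3-byte char (#9). Advance 3.
Byte at offset 27: 0xF3 = 11110011 → 4-byte char (#10). Advance 4.
Byte at offset 31: 0xEF = 11101111 → 3-byte char (#11). Advance 3.
Byte at offset 34: 0xEE = 11101110 → 3-byte char (#12). Advance 3.
Reached end at offset 37 after 12 code points.

12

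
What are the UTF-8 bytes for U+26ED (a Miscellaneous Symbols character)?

E2 9B AD

U+26ED = 0x26ED = 9965 decimal. In range U+0800–U+FFFF → 3-byte form: 1110xxxx 10xxxxxx 10xxxxxx.
Binary (16 bits): 0010011011101101.
Split 4+6+6: 0010 | 011011 | 101101.
Byte 1: 11100010 = 0xE2.
Byte 2: 10011011 = 0x9B.
Byte 3: 10101101 = 0xAD.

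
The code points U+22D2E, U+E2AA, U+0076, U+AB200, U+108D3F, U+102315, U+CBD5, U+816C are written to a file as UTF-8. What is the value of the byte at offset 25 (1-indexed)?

1-indexed offset 25 is 0-indexed offset 24.
U+22D2E → 4-byte form F0 A2 B4 AE at offsets 0–3.
U+E2AA → 3-byte form EE 8A AA at offsets 4–6.
U+0076 → 1-byte form 76 at offsets 7–7.
U+AB200 → 4-byte form F2 AB 88 80 at offsets 8–11.
U+108D3F → 4-byte form F4 88 B4 BF at offsets 12–15.
U+102315 → 4-byte form F4 82 8C 95 at offsets 16–19.
U+CBD5 → 3-byte form EC AF 95 at offsets 20–22.
U+816C → 3-byte form E8 85 AC at offsets 23–25.
Offset 24 falls in char 8's range; it's byte 2 of E8 85 AC = 0x85.

0x85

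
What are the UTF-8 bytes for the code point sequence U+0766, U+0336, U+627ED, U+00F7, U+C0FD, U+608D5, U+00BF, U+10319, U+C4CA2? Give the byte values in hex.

U+0766: 2-byte form → DD A6.
U+0336: 2-byte form → CC B6.
U+627ED: 4-byte form → F1 A2 9F AD.
U+00F7: 2-byte form → C3 B7.
U+C0FD: 3-byte form → EC 83 BD.
U+608D5: 4-byte form → F1 A0 A3 95.
U+00BF: 2-byte form → C2 BF.
U+10319: 4-byte form → F0 90 8C 99.
U+C4CA2: 4-byte form → F3 84 B2 A2.
Concatenated (27 bytes): DD A6 CC B6 F1 A2 9F AD C3 B7 EC 83 BD F1 A0 A3 95 C2 BF F0 90 8C 99 F3 84 B2 A2.

DD A6 CC B6 F1 A2 9F AD C3 B7 EC 83 BD F1 A0 A3 95 C2 BF F0 90 8C 99 F3 84 B2 A2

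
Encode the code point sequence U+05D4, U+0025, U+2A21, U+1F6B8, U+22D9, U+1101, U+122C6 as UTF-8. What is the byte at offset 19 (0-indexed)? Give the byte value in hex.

U+05D4 → 2-byte form D7 94 at offsets 0–1.
U+0025 → 1-byte form 25 at offsets 2–2.
U+2A21 → 3-byte form E2 A8 A1 at offsets 3–5.
U+1F6B8 → 4-byte form F0 9F 9A B8 at offsets 6–9.
U+22D9 → 3-byte form E2 8B 99 at offsets 10–12.
U+1101 → 3-byte form E1 84 81 at offsets 13–15.
U+122C6 → 4-byte form F0 92 8B 86 at offsets 16–19.
Offset 19 falls in char 7's range; it's byte 4 of F0 92 8B 86 = 0x86.

0x86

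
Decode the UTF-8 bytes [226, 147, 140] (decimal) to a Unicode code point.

U+24CC

Leading byte 0xE2 = 11100010 matches 1110xxxx → 3-byte sequence.
Byte 1: 0xE2 = 11100010, payload 0010 (4 bits).
Byte 2: 0x93 = 10010011 (10xxxxxx ✓), payload 010011.
Byte 3: 0x8C = 10001100 (10xxxxxx ✓), payload 001100.
Concatenate: 0010010011001100 = 0x24CC (16 bits → U+24CC).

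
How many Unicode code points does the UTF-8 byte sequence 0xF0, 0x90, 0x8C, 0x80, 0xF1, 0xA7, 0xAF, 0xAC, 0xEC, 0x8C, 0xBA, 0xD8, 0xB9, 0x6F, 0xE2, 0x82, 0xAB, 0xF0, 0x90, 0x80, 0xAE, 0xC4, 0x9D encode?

Byte at offset 0: 0xF0 = 11110000 → 4-byte char (#1). Advance 4.
Byte at offset 4: 0xF1 = 11110001 → 4-byte char (#2). Advance 4.
Byte at offset 8: 0xEC = 11101100 → 3-byte char (#3). Advance 3.
Byte at offset 11: 0xD8 = 11011000 → 2-byte char (#4). Advance 2.
Byte at offset 13: 0x6F = 01101111 → 1-byte char (#5). Advance 1.
Byte at offset 14: 0xE2 = 11100010 → 3-byte char (#6). Advance 3.
Byte at offset 17: 0xF0 = 11110000 → 4-byte char (#7). Advance 4.
Byte at offset 21: 0xC4 = 11000100 → 2-byte char (#8). Advance 2.
Reached end at offset 23 after 8 code points.

8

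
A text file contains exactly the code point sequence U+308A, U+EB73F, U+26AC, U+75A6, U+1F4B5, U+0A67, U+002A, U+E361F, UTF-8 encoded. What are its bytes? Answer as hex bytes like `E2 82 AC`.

E3 82 8A F3 AB 9C BF E2 9A AC E7 96 A6 F0 9F 92 B5 E0 A9 A7 2A F3 A3 98 9F

U+308A: 3-byte form → E3 82 8A.
U+EB73F: 4-byte form → F3 AB 9C BF.
U+26AC: 3-byte form → E2 9A AC.
U+75A6: 3-byte form → E7 96 A6.
U+1F4B5: 4-byte form → F0 9F 92 B5.
U+0A67: 3-byte form → E0 A9 A7.
U+002A: 1-byte form → 2A.
U+E361F: 4-byte form → F3 A3 98 9F.
Concatenated (25 bytes): E3 82 8A F3 AB 9C BF E2 9A AC E7 96 A6 F0 9F 92 B5 E0 A9 A7 2A F3 A3 98 9F.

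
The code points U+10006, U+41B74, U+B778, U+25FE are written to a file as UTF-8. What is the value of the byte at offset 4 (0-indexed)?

0xF1

U+10006 → 4-byte form F0 90 80 86 at offsets 0–3.
U+41B74 → 4-byte form F1 81 AD B4 at offsets 4–7.
Offset 4 falls in char 2's range; it's byte 1 of F1 81 AD B4 = 0xF1.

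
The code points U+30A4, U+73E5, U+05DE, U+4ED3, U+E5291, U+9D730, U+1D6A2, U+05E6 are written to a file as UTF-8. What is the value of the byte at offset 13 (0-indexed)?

U+30A4 → 3-byte form E3 82 A4 at offsets 0–2.
U+73E5 → 3-byte form E7 8F A5 at offsets 3–5.
U+05DE → 2-byte form D7 9E at offsets 6–7.
U+4ED3 → 3-byte form E4 BB 93 at offsets 8–10.
U+E5291 → 4-byte form F3 A5 8A 91 at offsets 11–14.
Offset 13 falls in char 5's range; it's byte 3 of F3 A5 8A 91 = 0x8A.

0x8A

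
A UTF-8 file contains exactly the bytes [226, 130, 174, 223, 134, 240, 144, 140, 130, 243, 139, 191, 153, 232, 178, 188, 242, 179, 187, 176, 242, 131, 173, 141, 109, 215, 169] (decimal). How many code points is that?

9

Byte at offset 0: 0xE2 = 11100010 → 3-byte char (#1). Advance 3.
Byte at offset 3: 0xDF = 11011111 → 2-byte char (#2). Advance 2.
Byte at offset 5: 0xF0 = 11110000 → 4-byte char (#3). Advance 4.
Byte at offset 9: 0xF3 = 11110011 → 4-byte char (#4). Advance 4.
Byte at offset 13: 0xE8 = 11101000 → 3-byte char (#5). Advance 3.
Byte at offset 16: 0xF2 = 11110010 → 4-byte char (#6). Advance 4.
Byte at offset 20: 0xF2 = 11110010 → 4-byte char (#7). Advance 4.
Byte at offset 24: 0x6D = 01101101 → 1-byte char (#8). Advance 1.
Byte at offset 25: 0xD7 = 11010111 → 2-byte char (#9). Advance 2.
Reached end at offset 27 after 9 code points.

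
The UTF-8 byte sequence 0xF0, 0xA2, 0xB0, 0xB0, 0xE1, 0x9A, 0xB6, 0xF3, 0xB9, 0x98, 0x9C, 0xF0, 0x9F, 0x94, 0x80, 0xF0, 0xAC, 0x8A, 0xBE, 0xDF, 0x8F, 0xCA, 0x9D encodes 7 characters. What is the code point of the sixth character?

U+07CF

Offset 0: leading byte 0xF0 = 11110000 → 4-byte char #1 = F0 A2 B0 B0.
Offset 4: leading byte 0xE1 = 11100001 → 3-byte char #2 = E1 9A B6.
Offset 7: leading byte 0xF3 = 11110011 → 4-byte char #3 = F3 B9 98 9C.
Offset 11: leading byte 0xF0 = 11110000 → 4-byte char #4 = F0 9F 94 80.
Offset 15: leading byte 0xF0 = 11110000 → 4-byte char #5 = F0 AC 8A BE.
Offset 19: leading byte 0xDF = 11011111 → 2-byte char #6 = DF 8F.
Leading byte 0xDF = 11011111 matches 110xxxxx → 2-byte sequence.
Byte 1: 0xDF = 11011111, payload 11111 (5 bits).
Byte 2: 0x8F = 10001111 (10xxxxxx ✓), payload 001111.
Concatenate: 11111001111 = 0x7CF (11 bits → U+07CF).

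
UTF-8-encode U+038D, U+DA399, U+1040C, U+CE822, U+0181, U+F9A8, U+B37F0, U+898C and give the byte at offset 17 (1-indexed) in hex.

0xEF

1-indexed offset 17 is 0-indexed offset 16.
U+038D → 2-byte form CE 8D at offsets 0–1.
U+DA399 → 4-byte form F3 9A 8E 99 at offsets 2–5.
U+1040C → 4-byte form F0 90 90 8C at offsets 6–9.
U+CE822 → 4-byte form F3 8E A0 A2 at offsets 10–13.
U+0181 → 2-byte form C6 81 at offsets 14–15.
U+F9A8 → 3-byte form EF A6 A8 at offsets 16–18.
Offset 16 falls in char 6's range; it's byte 1 of EF A6 A8 = 0xEF.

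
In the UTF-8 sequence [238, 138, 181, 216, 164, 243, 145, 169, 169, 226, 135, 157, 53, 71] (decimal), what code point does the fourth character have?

Offset 0: leading byte 0xEE = 11101110 → 3-byte char #1 = EE 8A B5.
Offset 3: leading byte 0xD8 = 11011000 → 2-byte char #2 = D8 A4.
Offset 5: leading byte 0xF3 = 11110011 → 4-byte char #3 = F3 91 A9 A9.
Offset 9: leading byte 0xE2 = 11100010 → 3-byte char #4 = E2 87 9D.
Leading byte 0xE2 = 11100010 matches 1110xxxx → 3-byte sequence.
Byte 1: 0xE2 = 11100010, payload 0010 (4 bits).
Byte 2: 0x87 = 10000111 (10xxxxxx ✓), payload 000111.
Byte 3: 0x9D = 10011101 (10xxxxxx ✓), payload 011101.
Concatenate: 0010000111011101 = 0x21DD (16 bits → U+21DD).

U+21DD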